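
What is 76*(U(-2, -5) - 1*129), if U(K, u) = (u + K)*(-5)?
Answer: -7144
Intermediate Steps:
U(K, u) = -5*K - 5*u (U(K, u) = (K + u)*(-5) = -5*K - 5*u)
76*(U(-2, -5) - 1*129) = 76*((-5*(-2) - 5*(-5)) - 1*129) = 76*((10 + 25) - 129) = 76*(35 - 129) = 76*(-94) = -7144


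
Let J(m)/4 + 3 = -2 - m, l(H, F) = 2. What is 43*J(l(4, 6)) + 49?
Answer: -1155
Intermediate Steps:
J(m) = -20 - 4*m (J(m) = -12 + 4*(-2 - m) = -12 + (-8 - 4*m) = -20 - 4*m)
43*J(l(4, 6)) + 49 = 43*(-20 - 4*2) + 49 = 43*(-20 - 8) + 49 = 43*(-28) + 49 = -1204 + 49 = -1155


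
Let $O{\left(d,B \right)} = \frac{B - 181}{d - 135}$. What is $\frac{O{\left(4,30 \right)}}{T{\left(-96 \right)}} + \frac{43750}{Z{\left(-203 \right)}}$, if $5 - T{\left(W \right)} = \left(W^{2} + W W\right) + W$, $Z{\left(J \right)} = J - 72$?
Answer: $- \frac{4202383411}{26414971} \approx -159.09$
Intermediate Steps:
$Z{\left(J \right)} = -72 + J$ ($Z{\left(J \right)} = J - 72 = -72 + J$)
$O{\left(d,B \right)} = \frac{-181 + B}{-135 + d}$
$T{\left(W \right)} = 5 - W - 2 W^{2}$ ($T{\left(W \right)} = 5 - \left(\left(W^{2} + W W\right) + W\right) = 5 - \left(\left(W^{2} + W^{2}\right) + W\right) = 5 - \left(2 W^{2} + W\right) = 5 - \left(W + 2 W^{2}\right) = 5 - W - 2 W^{2}$)
$\frac{O{\left(4,30 \right)}}{T{\left(-96 \right)}} + \frac{43750}{Z{\left(-203 \right)}} = \frac{\frac{1}{-135 + 4} \left(-181 + 30\right)}{5 - -96 - 2 \left(-96\right)^{2}} + \frac{43750}{-72 - 203} = \frac{\frac{1}{-131} \left(-151\right)}{5 + 96 - 18432} + \frac{43750}{-275} = \frac{\left(- \frac{1}{131}\right) \left(-151\right)}{5 + 96 - 18432} + 43750 \left(- \frac{1}{275}\right) = \frac{151}{131 \left(-18331\right)} - \frac{1750}{11} = \frac{151}{131} \left(- \frac{1}{18331}\right) - \frac{1750}{11} = - \frac{151}{2401361} - \frac{1750}{11} = - \frac{4202383411}{26414971}$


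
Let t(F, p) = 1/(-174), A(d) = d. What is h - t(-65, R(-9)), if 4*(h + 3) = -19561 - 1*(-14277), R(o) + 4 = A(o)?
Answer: -230375/174 ≈ -1324.0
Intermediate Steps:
R(o) = -4 + o
t(F, p) = -1/174
h = -1324 (h = -3 + (-19561 - 1*(-14277))/4 = -3 + (-19561 + 14277)/4 = -3 + (¼)*(-5284) = -3 - 1321 = -1324)
h - t(-65, R(-9)) = -1324 - 1*(-1/174) = -1324 + 1/174 = -230375/174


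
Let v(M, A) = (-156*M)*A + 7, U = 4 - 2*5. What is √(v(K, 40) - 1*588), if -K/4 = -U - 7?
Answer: I*√25541 ≈ 159.82*I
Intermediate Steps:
U = -6 (U = 4 - 10 = -6)
K = 4 (K = -4*(-1*(-6) - 7) = -4*(6 - 7) = -4*(-1) = 4)
v(M, A) = 7 - 156*A*M (v(M, A) = -156*A*M + 7 = 7 - 156*A*M)
√(v(K, 40) - 1*588) = √((7 - 156*40*4) - 1*588) = √((7 - 24960) - 588) = √(-24953 - 588) = √(-25541) = I*√25541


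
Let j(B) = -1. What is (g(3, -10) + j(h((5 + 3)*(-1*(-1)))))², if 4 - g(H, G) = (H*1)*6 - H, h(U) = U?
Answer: 144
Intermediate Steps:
g(H, G) = 4 - 5*H (g(H, G) = 4 - ((H*1)*6 - H) = 4 - (H*6 - H) = 4 - (6*H - H) = 4 - 5*H)
(g(3, -10) + j(h((5 + 3)*(-1*(-1)))))² = ((4 - 5*3) - 1)² = ((4 - 15) - 1)² = (-11 - 1)² = (-12)² = 144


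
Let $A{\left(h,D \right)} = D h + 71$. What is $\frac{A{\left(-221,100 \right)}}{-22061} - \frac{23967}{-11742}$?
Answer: $\frac{262466835}{86346754} \approx 3.0397$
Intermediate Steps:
$A{\left(h,D \right)} = 71 + D h$
$\frac{A{\left(-221,100 \right)}}{-22061} - \frac{23967}{-11742} = \frac{71 + 100 \left(-221\right)}{-22061} - \frac{23967}{-11742} = \left(71 - 22100\right) \left(- \frac{1}{22061}\right) - - \frac{7989}{3914} = \left(-22029\right) \left(- \frac{1}{22061}\right) + \frac{7989}{3914} = \frac{22029}{22061} + \frac{7989}{3914} = \frac{262466835}{86346754}$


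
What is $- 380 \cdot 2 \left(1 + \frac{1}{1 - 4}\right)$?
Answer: $- \frac{1520}{3} \approx -506.67$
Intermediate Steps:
$- 380 \cdot 2 \left(1 + \frac{1}{1 - 4}\right) = - 380 \cdot 2 \left(1 + \frac{1}{-3}\right) = - 380 \cdot 2 \left(1 - \frac{1}{3}\right) = - 380 \cdot 2 \cdot \frac{2}{3} = \left(-380\right) \frac{4}{3} = - \frac{1520}{3}$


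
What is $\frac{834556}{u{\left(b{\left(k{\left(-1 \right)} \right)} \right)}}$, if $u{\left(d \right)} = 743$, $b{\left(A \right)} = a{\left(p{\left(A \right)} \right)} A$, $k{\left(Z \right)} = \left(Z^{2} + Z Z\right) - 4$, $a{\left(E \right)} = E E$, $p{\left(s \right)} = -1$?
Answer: $\frac{834556}{743} \approx 1123.2$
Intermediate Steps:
$a{\left(E \right)} = E^{2}$
$k{\left(Z \right)} = -4 + 2 Z^{2}$ ($k{\left(Z \right)} = \left(Z^{2} + Z^{2}\right) - 4 = 2 Z^{2} - 4 = -4 + 2 Z^{2}$)
$b{\left(A \right)} = A$ ($b{\left(A \right)} = \left(-1\right)^{2} A = 1 A = A$)
$\frac{834556}{u{\left(b{\left(k{\left(-1 \right)} \right)} \right)}} = \frac{834556}{743}$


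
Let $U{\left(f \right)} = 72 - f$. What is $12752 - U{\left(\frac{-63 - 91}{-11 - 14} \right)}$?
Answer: $\frac{317154}{25} \approx 12686.0$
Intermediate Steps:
$12752 - U{\left(\frac{-63 - 91}{-11 - 14} \right)} = 12752 - \left(72 - \frac{-63 - 91}{-11 - 14}\right) = 12752 - \left(72 - - \frac{154}{-25}\right) = 12752 - \left(72 - \left(-154\right) \left(- \frac{1}{25}\right)\right) = 12752 - \left(72 - \frac{154}{25}\right) = 12752 - \frac{1646}{25} = \frac{317154}{25}$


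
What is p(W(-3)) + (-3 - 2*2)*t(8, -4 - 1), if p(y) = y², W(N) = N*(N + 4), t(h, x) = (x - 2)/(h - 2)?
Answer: 103/6 ≈ 17.167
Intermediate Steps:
t(h, x) = (-2 + x)/(-2 + h)
W(N) = N*(4 + N)
p(W(-3)) + (-3 - 2*2)*t(8, -4 - 1) = (-3*(4 - 3))² + (-3 - 2*2)*((-2 + (-4 - 1))/(-2 + 8)) = (-3*1)² + (-3 - 4)*((-2 - 5)/6) = (-3)² - 7*(-7)/6 = 9 - 7*(-7/6) = 9 + 49/6 = 103/6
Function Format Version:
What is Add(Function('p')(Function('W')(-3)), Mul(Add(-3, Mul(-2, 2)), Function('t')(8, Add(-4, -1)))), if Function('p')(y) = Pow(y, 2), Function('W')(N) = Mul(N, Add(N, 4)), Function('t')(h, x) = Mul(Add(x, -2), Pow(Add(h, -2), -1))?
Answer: Rational(103, 6) ≈ 17.167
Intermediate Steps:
Function('t')(h, x) = Mul(Pow(Add(-2, h), -1), Add(-2, x)) (Function('t')(h, x) = Mul(Add(-2, x), Pow(Add(-2, h), -1)) = Mul(Pow(Add(-2, h), -1), Add(-2, x)))
Function('W')(N) = Mul(N, Add(4, N))
Add(Function('p')(Function('W')(-3)), Mul(Add(-3, Mul(-2, 2)), Function('t')(8, Add(-4, -1)))) = Add(Pow(Mul(-3, Add(4, -3)), 2), Mul(Add(-3, Mul(-2, 2)), Mul(Pow(Add(-2, 8), -1), Add(-2, Add(-4, -1))))) = Add(Pow(Mul(-3, 1), 2), Mul(Add(-3, -4), Mul(Pow(6, -1), Add(-2, -5)))) = Add(Pow(-3, 2), Mul(-7, Mul(Rational(1, 6), -7))) = Add(9, Mul(-7, Rational(-7, 6))) = Add(9, Rational(49, 6)) = Rational(103, 6)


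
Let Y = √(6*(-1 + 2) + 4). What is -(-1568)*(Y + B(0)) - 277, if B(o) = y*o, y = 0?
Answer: -277 + 1568*√10 ≈ 4681.5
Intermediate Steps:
B(o) = 0 (B(o) = 0*o = 0)
Y = √10 (Y = √(6*1 + 4) = √(6 + 4) = √10 ≈ 3.1623)
-(-1568)*(Y + B(0)) - 277 = -(-1568)*(√10 + 0) - 277 = -(-1568)*√10 - 277 = 1568*√10 - 277 = -277 + 1568*√10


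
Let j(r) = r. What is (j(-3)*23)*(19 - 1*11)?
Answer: -552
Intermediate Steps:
(j(-3)*23)*(19 - 1*11) = (-3*23)*(19 - 1*11) = -69*(19 - 11) = -69*8 = -552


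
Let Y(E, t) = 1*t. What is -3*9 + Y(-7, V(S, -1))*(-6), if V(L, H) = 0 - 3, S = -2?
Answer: -9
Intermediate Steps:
V(L, H) = -3
Y(E, t) = t
-3*9 + Y(-7, V(S, -1))*(-6) = -3*9 - 3*(-6) = -27 + 18 = -9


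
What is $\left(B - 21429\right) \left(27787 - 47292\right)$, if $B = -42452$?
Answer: $1245998905$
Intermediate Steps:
$\left(B - 21429\right) \left(27787 - 47292\right) = \left(-42452 - 21429\right) \left(27787 - 47292\right) = \left(-63881\right) \left(-19505\right) = 1245998905$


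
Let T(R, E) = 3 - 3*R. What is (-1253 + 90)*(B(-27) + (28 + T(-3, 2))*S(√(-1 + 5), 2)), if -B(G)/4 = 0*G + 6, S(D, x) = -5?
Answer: 260512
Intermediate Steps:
B(G) = -24 (B(G) = -4*(0*G + 6) = -4*(0 + 6) = -4*6 = -24)
(-1253 + 90)*(B(-27) + (28 + T(-3, 2))*S(√(-1 + 5), 2)) = (-1253 + 90)*(-24 + (28 + (3 - 3*(-3)))*(-5)) = -1163*(-24 + (28 + (3 + 9))*(-5)) = -1163*(-24 + (28 + 12)*(-5)) = -1163*(-24 + 40*(-5)) = -1163*(-24 - 200) = -1163*(-224) = 260512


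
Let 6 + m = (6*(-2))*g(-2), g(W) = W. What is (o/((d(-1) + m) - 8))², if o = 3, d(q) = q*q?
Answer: 9/121 ≈ 0.074380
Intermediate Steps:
d(q) = q²
m = 18 (m = -6 + (6*(-2))*(-2) = -6 - 12*(-2) = -6 + 24 = 18)
(o/((d(-1) + m) - 8))² = (3/(((-1)² + 18) - 8))² = (3/((1 + 18) - 8))² = (3/(19 - 8))² = (3/11)² = 9/121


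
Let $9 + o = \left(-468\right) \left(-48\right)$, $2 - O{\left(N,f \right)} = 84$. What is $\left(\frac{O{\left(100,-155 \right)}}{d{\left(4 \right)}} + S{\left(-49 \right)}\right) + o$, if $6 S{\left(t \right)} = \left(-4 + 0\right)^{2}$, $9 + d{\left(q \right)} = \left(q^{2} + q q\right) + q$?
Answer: $\frac{606275}{27} \approx 22455.0$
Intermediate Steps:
$O{\left(N,f \right)} = -82$ ($O{\left(N,f \right)} = 2 - 84 = -82$)
$d{\left(q \right)} = -9 + q + 2 q^{2}$ ($d{\left(q \right)} = -9 + \left(\left(q^{2} + q q\right) + q\right) = -9 + \left(\left(q^{2} + q^{2}\right) + q\right) = -9 + \left(2 q^{2} + q\right) = -9 + \left(q + 2 q^{2}\right) = -9 + q + 2 q^{2}$)
$S{\left(t \right)} = \frac{8}{3}$ ($S{\left(t \right)} = \frac{\left(-4 + 0\right)^{2}}{6} = \frac{\left(-4\right)^{2}}{6} = \frac{1}{6} \cdot 16 = \frac{8}{3}$)
$o = 22455$ ($o = -9 - -22464 = -9 + 22464 = 22455$)
$\left(\frac{O{\left(100,-155 \right)}}{d{\left(4 \right)}} + S{\left(-49 \right)}\right) + o = \left(- \frac{82}{-9 + 4 + 2 \cdot 4^{2}} + \frac{8}{3}\right) + 22455 = \left(- \frac{82}{-9 + 4 + 2 \cdot 16} + \frac{8}{3}\right) + 22455 = \left(- \frac{82}{-9 + 4 + 32} + \frac{8}{3}\right) + 22455 = \left(- \frac{82}{27} + \frac{8}{3}\right) + 22455 = - \frac{10}{27} + 22455 = \frac{606275}{27}$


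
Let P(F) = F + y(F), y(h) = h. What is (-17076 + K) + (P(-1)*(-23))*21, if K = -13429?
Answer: -29539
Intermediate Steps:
P(F) = 2*F (P(F) = F + F = 2*F)
(-17076 + K) + (P(-1)*(-23))*21 = (-17076 - 13429) + ((2*(-1))*(-23))*21 = -30505 - 2*(-23)*21 = -30505 + 46*21 = -30505 + 966 = -29539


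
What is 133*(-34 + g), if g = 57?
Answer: 3059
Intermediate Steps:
133*(-34 + g) = 133*(-34 + 57) = 133*23 = 3059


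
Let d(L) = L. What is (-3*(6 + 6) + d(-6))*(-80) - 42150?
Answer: -38790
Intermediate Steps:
(-3*(6 + 6) + d(-6))*(-80) - 42150 = (-3*(6 + 6) - 6)*(-80) - 42150 = (-3*12 - 6)*(-80) - 42150 = (-36 - 6)*(-80) - 42150 = -42*(-80) - 42150 = 3360 - 42150 = -38790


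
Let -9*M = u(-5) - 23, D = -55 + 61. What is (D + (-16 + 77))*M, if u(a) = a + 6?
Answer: 1474/9 ≈ 163.78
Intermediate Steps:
u(a) = 6 + a
D = 6
M = 22/9 (M = -((6 - 5) - 23)/9 = -(1 - 23)/9 = -1/9*(-22) = 22/9 ≈ 2.4444)
(D + (-16 + 77))*M = (6 + (-16 + 77))*(22/9) = (6 + 61)*(22/9) = 67*(22/9) = 1474/9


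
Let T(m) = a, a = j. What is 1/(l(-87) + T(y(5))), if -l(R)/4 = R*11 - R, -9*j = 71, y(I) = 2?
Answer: 9/31249 ≈ 0.00028801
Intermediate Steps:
j = -71/9 (j = -1/9*71 = -71/9 ≈ -7.8889)
l(R) = -40*R (l(R) = -4*(R*11 - R) = -4*(11*R - R) = -40*R)
a = -71/9 ≈ -7.8889
T(m) = -71/9
1/(l(-87) + T(y(5))) = 1/(-40*(-87) - 71/9) = 1/(3480 - 71/9) = 1/(31249/9) = 9/31249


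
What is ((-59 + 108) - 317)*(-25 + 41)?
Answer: -4288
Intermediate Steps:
((-59 + 108) - 317)*(-25 + 41) = (49 - 317)*16 = -268*16 = -4288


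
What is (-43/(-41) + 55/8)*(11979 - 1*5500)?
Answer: 16838921/328 ≈ 51338.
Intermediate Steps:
(-43/(-41) + 55/8)*(11979 - 1*5500) = (-43*(-1/41) + 55*(1/8))*(11979 - 5500) = (43/41 + 55/8)*6479 = (2599/328)*6479 = 16838921/328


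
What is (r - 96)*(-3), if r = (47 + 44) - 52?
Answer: 171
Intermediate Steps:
r = 39 (r = 91 - 52 = 39)
(r - 96)*(-3) = (39 - 96)*(-3) = -57*(-3) = 171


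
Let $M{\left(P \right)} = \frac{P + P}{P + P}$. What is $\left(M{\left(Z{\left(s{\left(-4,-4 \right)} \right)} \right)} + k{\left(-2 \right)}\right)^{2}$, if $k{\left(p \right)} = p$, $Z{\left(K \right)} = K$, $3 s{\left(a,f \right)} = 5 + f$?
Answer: $1$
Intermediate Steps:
$s{\left(a,f \right)} = \frac{5}{3} + \frac{f}{3}$ ($s{\left(a,f \right)} = \frac{5 + f}{3} = \frac{5}{3} + \frac{f}{3}$)
$M{\left(P \right)} = 1$ ($M{\left(P \right)} = \frac{2 P}{2 P} = 2 P \frac{1}{2 P} = 1$)
$\left(M{\left(Z{\left(s{\left(-4,-4 \right)} \right)} \right)} + k{\left(-2 \right)}\right)^{2} = \left(1 - 2\right)^{2} = \left(-1\right)^{2} = 1$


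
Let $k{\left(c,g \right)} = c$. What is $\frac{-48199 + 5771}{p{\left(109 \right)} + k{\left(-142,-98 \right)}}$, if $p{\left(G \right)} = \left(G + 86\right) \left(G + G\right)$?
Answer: $- \frac{10607}{10592} \approx -1.0014$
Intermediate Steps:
$p{\left(G \right)} = 2 G \left(86 + G\right)$ ($p{\left(G \right)} = \left(86 + G\right) 2 G = 2 G \left(86 + G\right)$)
$\frac{-48199 + 5771}{p{\left(109 \right)} + k{\left(-142,-98 \right)}} = \frac{-48199 + 5771}{2 \cdot 109 \left(86 + 109\right) - 142} = - \frac{42428}{2 \cdot 109 \cdot 195 - 142} = - \frac{42428}{42510 - 142} = - \frac{42428}{42368} = \left(-42428\right) \frac{1}{42368} = - \frac{10607}{10592}$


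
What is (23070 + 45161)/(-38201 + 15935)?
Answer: -68231/22266 ≈ -3.0644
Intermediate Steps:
(23070 + 45161)/(-38201 + 15935) = 68231/(-22266) = 68231*(-1/22266) = -68231/22266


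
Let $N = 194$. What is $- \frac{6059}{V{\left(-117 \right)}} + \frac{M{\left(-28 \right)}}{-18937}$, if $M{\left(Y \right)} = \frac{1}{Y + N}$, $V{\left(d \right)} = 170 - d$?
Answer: $- \frac{19046721265}{902196554} \approx -21.112$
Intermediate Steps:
$M{\left(Y \right)} = \frac{1}{194 + Y}$ ($M{\left(Y \right)} = \frac{1}{Y + 194} = \frac{1}{194 + Y}$)
$- \frac{6059}{V{\left(-117 \right)}} + \frac{M{\left(-28 \right)}}{-18937} = - \frac{6059}{170 - -117} + \frac{1}{\left(194 - 28\right) \left(-18937\right)} = - \frac{6059}{170 + 117} + \frac{1}{166} \left(- \frac{1}{18937}\right) = - \frac{6059}{287} + \frac{1}{166} \left(- \frac{1}{18937}\right) = \left(-6059\right) \frac{1}{287} - \frac{1}{3143542} = - \frac{6059}{287} - \frac{1}{3143542} = - \frac{19046721265}{902196554}$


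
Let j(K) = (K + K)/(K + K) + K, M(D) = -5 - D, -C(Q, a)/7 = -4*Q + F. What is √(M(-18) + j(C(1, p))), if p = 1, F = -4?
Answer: √70 ≈ 8.3666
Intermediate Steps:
C(Q, a) = 28 + 28*Q (C(Q, a) = -7*(-4*Q - 4) = -7*(-4 - 4*Q) = 28 + 28*Q)
j(K) = 1 + K (j(K) = (2*K)/((2*K)) + K = (2*K)*(1/(2*K)) + K = 1 + K)
√(M(-18) + j(C(1, p))) = √((-5 - 1*(-18)) + (1 + (28 + 28*1))) = √((-5 + 18) + (1 + (28 + 28))) = √(13 + (1 + 56)) = √(13 + 57) = √70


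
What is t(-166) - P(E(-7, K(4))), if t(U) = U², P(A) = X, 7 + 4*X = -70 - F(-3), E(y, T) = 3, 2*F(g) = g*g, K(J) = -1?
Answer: 220611/8 ≈ 27576.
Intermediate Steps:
F(g) = g²/2 (F(g) = (g*g)/2 = g²/2)
X = -163/8 (X = -7/4 + (-70 - (-3)²/2)/4 = -7/4 + (-70 - 9/2)/4 = -7/4 + (¼)*(-149/2) = -7/4 - 149/8 = -163/8 ≈ -20.375)
P(A) = -163/8
t(-166) - P(E(-7, K(4))) = (-166)² - 1*(-163/8) = 27556 + 163/8 = 220611/8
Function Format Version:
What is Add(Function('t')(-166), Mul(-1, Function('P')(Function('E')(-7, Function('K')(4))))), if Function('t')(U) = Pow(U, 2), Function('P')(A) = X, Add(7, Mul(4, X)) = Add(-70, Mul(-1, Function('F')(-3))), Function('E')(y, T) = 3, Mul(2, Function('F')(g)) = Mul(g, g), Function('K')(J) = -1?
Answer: Rational(220611, 8) ≈ 27576.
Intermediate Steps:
Function('F')(g) = Mul(Rational(1, 2), Pow(g, 2)) (Function('F')(g) = Mul(Rational(1, 2), Mul(g, g)) = Mul(Rational(1, 2), Pow(g, 2)))
X = Rational(-163, 8) (X = Add(Rational(-7, 4), Mul(Rational(1, 4), Add(-70, Mul(-1, Mul(Rational(1, 2), Pow(-3, 2)))))) = Add(Rational(-7, 4), Mul(Rational(1, 4), Add(-70, Mul(-1, Mul(Rational(1, 2), 9))))) = Add(Rational(-7, 4), Mul(Rational(1, 4), Add(-70, Mul(-1, Rational(9, 2))))) = Add(Rational(-7, 4), Mul(Rational(1, 4), Add(-70, Rational(-9, 2)))) = Add(Rational(-7, 4), Mul(Rational(1, 4), Rational(-149, 2))) = Add(Rational(-7, 4), Rational(-149, 8)) = Rational(-163, 8) ≈ -20.375)
Function('P')(A) = Rational(-163, 8)
Add(Function('t')(-166), Mul(-1, Function('P')(Function('E')(-7, Function('K')(4))))) = Add(Pow(-166, 2), Mul(-1, Rational(-163, 8))) = Add(27556, Rational(163, 8)) = Rational(220611, 8)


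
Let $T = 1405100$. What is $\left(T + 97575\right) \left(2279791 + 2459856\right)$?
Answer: $7122149055725$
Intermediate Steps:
$\left(T + 97575\right) \left(2279791 + 2459856\right) = \left(1405100 + 97575\right) \left(2279791 + 2459856\right) = 1502675 \cdot 4739647 = 7122149055725$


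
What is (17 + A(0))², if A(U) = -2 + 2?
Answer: 289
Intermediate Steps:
A(U) = 0
(17 + A(0))² = (17 + 0)² = 17² = 289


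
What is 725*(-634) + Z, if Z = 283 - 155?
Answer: -459522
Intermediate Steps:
Z = 128
725*(-634) + Z = 725*(-634) + 128 = -459650 + 128 = -459522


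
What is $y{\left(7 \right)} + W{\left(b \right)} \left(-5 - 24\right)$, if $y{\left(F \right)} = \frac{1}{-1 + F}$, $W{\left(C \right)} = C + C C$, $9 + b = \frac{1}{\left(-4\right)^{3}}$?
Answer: $- \frac{25750039}{12288} \approx -2095.5$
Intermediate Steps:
$b = - \frac{577}{64}$ ($b = -9 + \frac{1}{\left(-4\right)^{3}} = -9 + \frac{1}{-64} = -9 - \frac{1}{64} = - \frac{577}{64} \approx -9.0156$)
$W{\left(C \right)} = C + C^{2}$
$y{\left(7 \right)} + W{\left(b \right)} \left(-5 - 24\right) = \frac{1}{-1 + 7} + - \frac{577 \left(1 - \frac{577}{64}\right)}{64} \left(-5 - 24\right) = \frac{1}{6} + \left(- \frac{577}{64}\right) \left(- \frac{513}{64}\right) \left(-5 - 24\right) = \frac{1}{6} + \frac{296001}{4096} \left(-29\right) = \frac{1}{6} - \frac{8584029}{4096} = - \frac{25750039}{12288}$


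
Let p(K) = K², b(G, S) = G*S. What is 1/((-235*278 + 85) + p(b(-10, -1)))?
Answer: -1/65145 ≈ -1.5350e-5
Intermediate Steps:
1/((-235*278 + 85) + p(b(-10, -1))) = 1/((-235*278 + 85) + (-10*(-1))²) = 1/((-65330 + 85) + 10²) = 1/(-65245 + 100) = 1/(-65145) = -1/65145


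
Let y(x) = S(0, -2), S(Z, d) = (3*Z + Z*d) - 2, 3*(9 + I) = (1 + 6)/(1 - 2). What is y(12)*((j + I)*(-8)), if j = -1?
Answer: -592/3 ≈ -197.33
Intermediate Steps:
I = -34/3 (I = -9 + ((1 + 6)/(1 - 2))/3 = -9 + (7/(-1))/3 = -9 + (7*(-1))/3 = -9 + (⅓)*(-7) = -9 - 7/3 = -34/3 ≈ -11.333)
S(Z, d) = -2 + 3*Z + Z*d
y(x) = -2 (y(x) = -2 + 3*0 + 0*(-2) = -2 + 0 + 0 = -2)
y(12)*((j + I)*(-8)) = -2*(-1 - 34/3)*(-8) = -(-74)*(-8)/3 = -2*296/3 = -592/3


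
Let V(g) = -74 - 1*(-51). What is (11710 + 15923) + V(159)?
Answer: 27610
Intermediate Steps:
V(g) = -23 (V(g) = -74 + 51 = -23)
(11710 + 15923) + V(159) = (11710 + 15923) - 23 = 27633 - 23 = 27610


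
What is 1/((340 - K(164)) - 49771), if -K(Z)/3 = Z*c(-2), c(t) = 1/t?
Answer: -1/49677 ≈ -2.0130e-5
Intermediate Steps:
K(Z) = 3*Z/2 (K(Z) = -3*Z/(-2) = -3*Z*(-1)/2 = -(-3)*Z/2 = 3*Z/2)
1/((340 - K(164)) - 49771) = 1/((340 - 3*164/2) - 49771) = 1/((340 - 1*246) - 49771) = 1/((340 - 246) - 49771) = 1/(94 - 49771) = 1/(-49677) = -1/49677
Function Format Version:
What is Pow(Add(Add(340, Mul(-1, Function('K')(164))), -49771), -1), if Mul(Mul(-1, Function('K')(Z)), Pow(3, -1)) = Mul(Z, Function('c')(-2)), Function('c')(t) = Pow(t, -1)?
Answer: Rational(-1, 49677) ≈ -2.0130e-5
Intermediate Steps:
Function('K')(Z) = Mul(Rational(3, 2), Z) (Function('K')(Z) = Mul(-3, Mul(Z, Pow(-2, -1))) = Mul(-3, Mul(Z, Rational(-1, 2))) = Mul(-3, Mul(Rational(-1, 2), Z)) = Mul(Rational(3, 2), Z))
Pow(Add(Add(340, Mul(-1, Function('K')(164))), -49771), -1) = Pow(Add(Add(340, Mul(-1, Mul(Rational(3, 2), 164))), -49771), -1) = Pow(Add(Add(340, Mul(-1, 246)), -49771), -1) = Pow(Add(Add(340, -246), -49771), -1) = Pow(Add(94, -49771), -1) = Pow(-49677, -1) = Rational(-1, 49677)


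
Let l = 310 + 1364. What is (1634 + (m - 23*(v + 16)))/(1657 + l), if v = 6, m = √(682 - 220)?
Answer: 1128/3331 + √462/3331 ≈ 0.34509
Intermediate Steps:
m = √462 ≈ 21.494
l = 1674
(1634 + (m - 23*(v + 16)))/(1657 + l) = (1634 + (√462 - 23*(6 + 16)))/(1657 + 1674) = (1634 + (√462 - 23*22))/3331 = (1634 + (√462 - 506))*(1/3331) = (1634 + (-506 + √462))*(1/3331) = (1128 + √462)*(1/3331) = 1128/3331 + √462/3331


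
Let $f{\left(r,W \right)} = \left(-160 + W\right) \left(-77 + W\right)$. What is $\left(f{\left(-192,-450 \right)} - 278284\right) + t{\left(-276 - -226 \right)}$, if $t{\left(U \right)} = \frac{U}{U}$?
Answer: $43187$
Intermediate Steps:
$t{\left(U \right)} = 1$
$\left(f{\left(-192,-450 \right)} - 278284\right) + t{\left(-276 - -226 \right)} = \left(\left(12320 + \left(-450\right)^{2} - -106650\right) - 278284\right) + 1 = \left(\left(12320 + 202500 + 106650\right) - 278284\right) + 1 = \left(321470 - 278284\right) + 1 = 43186 + 1 = 43187$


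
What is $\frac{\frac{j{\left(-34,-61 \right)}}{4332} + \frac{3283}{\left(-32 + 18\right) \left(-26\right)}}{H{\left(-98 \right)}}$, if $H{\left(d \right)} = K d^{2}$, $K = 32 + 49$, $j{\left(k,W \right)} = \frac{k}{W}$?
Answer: $\frac{30983989}{2672383647024} \approx 1.1594 \cdot 10^{-5}$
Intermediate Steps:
$K = 81$
$H{\left(d \right)} = 81 d^{2}$
$\frac{\frac{j{\left(-34,-61 \right)}}{4332} + \frac{3283}{\left(-32 + 18\right) \left(-26\right)}}{H{\left(-98 \right)}} = \frac{\frac{\left(-34\right) \frac{1}{-61}}{4332} + \frac{3283}{\left(-32 + 18\right) \left(-26\right)}}{81 \left(-98\right)^{2}} = \frac{\left(-34\right) \left(- \frac{1}{61}\right) \frac{1}{4332} + \frac{3283}{\left(-14\right) \left(-26\right)}}{81 \cdot 9604} = \frac{\frac{34}{61} \cdot \frac{1}{4332} + \frac{3283}{364}}{777924} = \left(\frac{17}{132126} + 3283 \cdot \frac{1}{364}\right) \frac{1}{777924} = \left(\frac{17}{132126} + \frac{469}{52}\right) \frac{1}{777924} = \frac{30983989}{3435276} \cdot \frac{1}{777924} = \frac{30983989}{2672383647024}$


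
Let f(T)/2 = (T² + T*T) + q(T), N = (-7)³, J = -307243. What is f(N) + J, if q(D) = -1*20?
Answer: 163313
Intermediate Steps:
q(D) = -20
N = -343
f(T) = -40 + 4*T² (f(T) = 2*((T² + T*T) - 20) = 2*((T² + T²) - 20) = 2*(2*T² - 20) = 2*(-20 + 2*T²) = -40 + 4*T²)
f(N) + J = (-40 + 4*(-343)²) - 307243 = (-40 + 4*117649) - 307243 = (-40 + 470596) - 307243 = 470556 - 307243 = 163313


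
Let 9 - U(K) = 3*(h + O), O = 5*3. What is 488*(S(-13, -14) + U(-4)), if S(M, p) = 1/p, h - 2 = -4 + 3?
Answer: -133468/7 ≈ -19067.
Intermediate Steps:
h = 1 (h = 2 + (-4 + 3) = 2 - 1 = 1)
O = 15
U(K) = -39 (U(K) = 9 - 3*(1 + 15) = 9 - 3*16 = 9 - 1*48 = 9 - 48 = -39)
488*(S(-13, -14) + U(-4)) = 488*(1/(-14) - 39) = 488*(-1/14 - 39) = 488*(-547/14) = -133468/7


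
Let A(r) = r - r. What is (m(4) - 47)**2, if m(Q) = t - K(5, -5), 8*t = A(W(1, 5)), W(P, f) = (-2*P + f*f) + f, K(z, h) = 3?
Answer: 2500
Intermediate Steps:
W(P, f) = f + f**2 - 2*P (W(P, f) = (-2*P + f**2) + f = (f**2 - 2*P) + f = f + f**2 - 2*P)
A(r) = 0
t = 0 (t = (1/8)*0 = 0)
m(Q) = -3 (m(Q) = 0 - 1*3 = 0 - 3 = -3)
(m(4) - 47)**2 = (-3 - 47)**2 = (-50)**2 = 2500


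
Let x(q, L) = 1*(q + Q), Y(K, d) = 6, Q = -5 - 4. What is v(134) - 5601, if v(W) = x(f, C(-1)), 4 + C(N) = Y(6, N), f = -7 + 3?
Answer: -5614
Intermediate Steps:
Q = -9
f = -4
C(N) = 2 (C(N) = -4 + 6 = 2)
x(q, L) = -9 + q (x(q, L) = 1*(q - 9) = 1*(-9 + q) = -9 + q)
v(W) = -13 (v(W) = -9 - 4 = -13)
v(134) - 5601 = -13 - 5601 = -5614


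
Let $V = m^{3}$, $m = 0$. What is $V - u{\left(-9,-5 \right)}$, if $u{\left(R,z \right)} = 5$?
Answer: $-5$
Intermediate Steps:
$V = 0$ ($V = 0^{3} = 0$)
$V - u{\left(-9,-5 \right)} = 0 - 5 = -5$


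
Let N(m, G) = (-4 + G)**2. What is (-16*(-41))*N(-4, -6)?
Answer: 65600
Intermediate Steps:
(-16*(-41))*N(-4, -6) = (-16*(-41))*(-4 - 6)**2 = 656*(-10)**2 = 656*100 = 65600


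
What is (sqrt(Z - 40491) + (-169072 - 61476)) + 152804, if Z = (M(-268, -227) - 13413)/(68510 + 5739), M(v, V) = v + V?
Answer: -77744 + I*sqrt(223224433469583)/74249 ≈ -77744.0 + 201.22*I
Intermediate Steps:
M(v, V) = V + v
Z = -13908/74249 (Z = ((-227 - 268) - 13413)/(68510 + 5739) = (-495 - 13413)/74249 = -13908*1/74249 = -13908/74249 ≈ -0.18732)
(sqrt(Z - 40491) + (-169072 - 61476)) + 152804 = (sqrt(-13908/74249 - 40491) + (-169072 - 61476)) + 152804 = (sqrt(-3006430167/74249) - 230548) + 152804 = (I*sqrt(223224433469583)/74249 - 230548) + 152804 = (-230548 + I*sqrt(223224433469583)/74249) + 152804 = -77744 + I*sqrt(223224433469583)/74249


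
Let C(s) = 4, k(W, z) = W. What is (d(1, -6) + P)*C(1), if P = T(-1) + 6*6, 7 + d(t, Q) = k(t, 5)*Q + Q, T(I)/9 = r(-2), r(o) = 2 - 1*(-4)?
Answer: 284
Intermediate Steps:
r(o) = 6 (r(o) = 2 + 4 = 6)
T(I) = 54 (T(I) = 9*6 = 54)
d(t, Q) = -7 + Q + Q*t (d(t, Q) = -7 + (t*Q + Q) = -7 + (Q*t + Q) = -7 + (Q + Q*t) = -7 + Q + Q*t)
P = 90 (P = 54 + 6*6 = 54 + 36 = 90)
(d(1, -6) + P)*C(1) = ((-7 - 6 - 6*1) + 90)*4 = ((-7 - 6 - 6) + 90)*4 = (-19 + 90)*4 = 71*4 = 284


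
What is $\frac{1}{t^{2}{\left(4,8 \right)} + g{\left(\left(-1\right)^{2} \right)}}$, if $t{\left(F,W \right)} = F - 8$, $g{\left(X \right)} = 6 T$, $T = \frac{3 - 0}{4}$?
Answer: $\frac{2}{41} \approx 0.048781$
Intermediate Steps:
$T = \frac{3}{4}$ ($T = \left(3 + 0\right) \frac{1}{4} = 3 \cdot \frac{1}{4} = \frac{3}{4} \approx 0.75$)
$g{\left(X \right)} = \frac{9}{2}$ ($g{\left(X \right)} = 6 \cdot \frac{3}{4} = \frac{9}{2}$)
$t{\left(F,W \right)} = -8 + F$
$\frac{1}{t^{2}{\left(4,8 \right)} + g{\left(\left(-1\right)^{2} \right)}} = \frac{1}{\left(-8 + 4\right)^{2} + \frac{9}{2}} = \frac{1}{\left(-4\right)^{2} + \frac{9}{2}} = \frac{1}{16 + \frac{9}{2}} = \frac{1}{\frac{41}{2}} = \frac{2}{41}$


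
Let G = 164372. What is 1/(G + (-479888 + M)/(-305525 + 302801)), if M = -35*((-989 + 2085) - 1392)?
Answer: 681/112054714 ≈ 6.0774e-6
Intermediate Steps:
M = 10360 (M = -35*(1096 - 1392) = -35*(-296) = 10360)
1/(G + (-479888 + M)/(-305525 + 302801)) = 1/(164372 + (-479888 + 10360)/(-305525 + 302801)) = 1/(164372 - 469528/(-2724)) = 1/(164372 - 469528*(-1/2724)) = 1/(164372 + 117382/681) = 1/(112054714/681) = 681/112054714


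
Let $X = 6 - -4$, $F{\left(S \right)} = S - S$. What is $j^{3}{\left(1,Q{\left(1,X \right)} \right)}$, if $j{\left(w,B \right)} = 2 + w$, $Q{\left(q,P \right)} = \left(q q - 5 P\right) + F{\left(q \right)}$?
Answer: $27$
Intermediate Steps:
$F{\left(S \right)} = 0$
$X = 10$ ($X = 6 + 4 = 10$)
$Q{\left(q,P \right)} = q^{2} - 5 P$ ($Q{\left(q,P \right)} = \left(q q - 5 P\right) + 0 = \left(q^{2} - 5 P\right) + 0 = q^{2} - 5 P$)
$j^{3}{\left(1,Q{\left(1,X \right)} \right)} = \left(2 + 1\right)^{3} = 3^{3} = 27$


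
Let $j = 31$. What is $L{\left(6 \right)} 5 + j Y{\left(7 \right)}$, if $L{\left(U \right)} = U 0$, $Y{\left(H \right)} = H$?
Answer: $217$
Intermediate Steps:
$L{\left(U \right)} = 0$
$L{\left(6 \right)} 5 + j Y{\left(7 \right)} = 0 \cdot 5 + 31 \cdot 7 = 0 + 217 = 217$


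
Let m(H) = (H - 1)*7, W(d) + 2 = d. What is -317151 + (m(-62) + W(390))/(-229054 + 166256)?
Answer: -19916448445/62798 ≈ -3.1715e+5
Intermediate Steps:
W(d) = -2 + d
m(H) = -7 + 7*H (m(H) = (-1 + H)*7 = -7 + 7*H)
-317151 + (m(-62) + W(390))/(-229054 + 166256) = -317151 + ((-7 + 7*(-62)) + (-2 + 390))/(-229054 + 166256) = -317151 + ((-7 - 434) + 388)/(-62798) = -317151 + (-441 + 388)*(-1/62798) = -317151 - 53*(-1/62798) = -317151 + 53/62798 = -19916448445/62798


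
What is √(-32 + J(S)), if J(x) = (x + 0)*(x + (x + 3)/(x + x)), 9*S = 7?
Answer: I*√2390/9 ≈ 5.432*I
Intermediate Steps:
S = 7/9 (S = (⅑)*7 = 7/9 ≈ 0.77778)
J(x) = x*(x + (3 + x)/(2*x)) (J(x) = x*(x + (3 + x)/((2*x))) = x*(x + (3 + x)*(1/(2*x))) = x*(x + (3 + x)/(2*x)))
√(-32 + J(S)) = √(-32 + (3/2 + (7/9)² + (½)*(7/9))) = √(-32 + (3/2 + 49/81 + 7/18)) = √(-32 + 202/81) = √(-2390/81) = I*√2390/9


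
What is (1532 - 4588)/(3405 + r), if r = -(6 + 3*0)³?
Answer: -3056/3189 ≈ -0.95829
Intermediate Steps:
r = -216 (r = -(6 + 0)³ = -1*6³ = -1*216 = -216)
(1532 - 4588)/(3405 + r) = (1532 - 4588)/(3405 - 216) = -3056/3189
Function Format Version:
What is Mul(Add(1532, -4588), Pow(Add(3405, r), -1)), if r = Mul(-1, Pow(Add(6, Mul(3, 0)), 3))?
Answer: Rational(-3056, 3189) ≈ -0.95829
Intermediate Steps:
r = -216 (r = Mul(-1, Pow(Add(6, 0), 3)) = Mul(-1, Pow(6, 3)) = Mul(-1, 216) = -216)
Mul(Add(1532, -4588), Pow(Add(3405, r), -1)) = Mul(Add(1532, -4588), Pow(Add(3405, -216), -1)) = Mul(-3056, Pow(3189, -1)) = Mul(-3056, Rational(1, 3189)) = Rational(-3056, 3189)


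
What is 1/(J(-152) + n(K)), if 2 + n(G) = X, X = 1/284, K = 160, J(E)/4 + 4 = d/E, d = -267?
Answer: -5396/59195 ≈ -0.091156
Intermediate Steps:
J(E) = -16 - 1068/E (J(E) = -16 + 4*(-267/E) = -16 - 1068/E)
X = 1/284 ≈ 0.0035211
n(G) = -567/284 (n(G) = -2 + 1/284 = -567/284)
1/(J(-152) + n(K)) = 1/((-16 - 1068/(-152)) - 567/284) = 1/((-16 - 1068*(-1/152)) - 567/284) = 1/((-16 + 267/38) - 567/284) = 1/(-341/38 - 567/284) = 1/(-59195/5396) = -5396/59195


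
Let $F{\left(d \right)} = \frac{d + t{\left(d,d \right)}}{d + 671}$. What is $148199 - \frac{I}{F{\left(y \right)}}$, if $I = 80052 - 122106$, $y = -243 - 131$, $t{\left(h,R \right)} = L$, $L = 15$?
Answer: $\frac{40713403}{359} \approx 1.1341 \cdot 10^{5}$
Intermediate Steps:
$t{\left(h,R \right)} = 15$
$y = -374$
$F{\left(d \right)} = \frac{15 + d}{671 + d}$ ($F{\left(d \right)} = \frac{d + 15}{d + 671} = \frac{15 + d}{671 + d}$)
$I = -42054$
$148199 - \frac{I}{F{\left(y \right)}} = 148199 - - \frac{42054}{\frac{1}{671 - 374} \left(15 - 374\right)} = 148199 - - \frac{42054}{\frac{1}{297} \left(-359\right)} = 148199 - - \frac{42054}{- \frac{359}{297}} = 148199 - \left(-42054\right) \left(- \frac{297}{359}\right) = 148199 - \frac{12490038}{359} = \frac{40713403}{359}$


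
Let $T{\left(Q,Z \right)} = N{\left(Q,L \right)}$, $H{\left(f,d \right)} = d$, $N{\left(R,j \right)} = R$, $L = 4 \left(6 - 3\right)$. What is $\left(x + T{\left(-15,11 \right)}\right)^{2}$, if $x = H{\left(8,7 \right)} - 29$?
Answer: $1369$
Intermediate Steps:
$L = 12$ ($L = 4 \cdot 3 = 12$)
$T{\left(Q,Z \right)} = Q$
$x = -22$ ($x = 7 - 29 = -22$)
$\left(x + T{\left(-15,11 \right)}\right)^{2} = \left(-22 - 15\right)^{2} = \left(-37\right)^{2} = 1369$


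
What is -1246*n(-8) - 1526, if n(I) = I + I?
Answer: 18410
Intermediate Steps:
n(I) = 2*I
-1246*n(-8) - 1526 = -2492*(-8) - 1526 = -1246*(-16) - 1526 = 19936 - 1526 = 18410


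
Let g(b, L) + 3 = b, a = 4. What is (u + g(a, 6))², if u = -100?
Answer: 9801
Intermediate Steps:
g(b, L) = -3 + b
(u + g(a, 6))² = (-100 + (-3 + 4))² = (-100 + 1)² = (-99)² = 9801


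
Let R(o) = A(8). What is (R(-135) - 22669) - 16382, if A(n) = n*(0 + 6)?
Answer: -39003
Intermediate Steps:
A(n) = 6*n (A(n) = n*6 = 6*n)
R(o) = 48 (R(o) = 6*8 = 48)
(R(-135) - 22669) - 16382 = (48 - 22669) - 16382 = -22621 - 16382 = -39003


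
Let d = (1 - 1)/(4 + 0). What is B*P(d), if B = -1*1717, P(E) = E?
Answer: 0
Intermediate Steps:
d = 0 (d = 0/4 = 0*(¼) = 0)
B = -1717
B*P(d) = -1717*0 = 0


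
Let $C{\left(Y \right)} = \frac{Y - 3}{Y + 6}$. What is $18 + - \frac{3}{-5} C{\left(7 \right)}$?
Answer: $\frac{1182}{65} \approx 18.185$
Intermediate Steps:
$C{\left(Y \right)} = \frac{-3 + Y}{6 + Y}$
$18 + - \frac{3}{-5} C{\left(7 \right)} = 18 + - \frac{3}{-5} \frac{-3 + 7}{6 + 7} = 18 + \left(-3\right) \left(- \frac{1}{5}\right) \frac{1}{13} \cdot 4 = 18 + \frac{3 \cdot \frac{1}{13} \cdot 4}{5} = 18 + \frac{3}{5} \cdot \frac{4}{13} = 18 + \frac{12}{65} = \frac{1182}{65}$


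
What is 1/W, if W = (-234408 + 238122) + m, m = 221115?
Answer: 1/224829 ≈ 4.4478e-6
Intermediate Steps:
W = 224829 (W = (-234408 + 238122) + 221115 = 3714 + 221115 = 224829)
1/W = 1/224829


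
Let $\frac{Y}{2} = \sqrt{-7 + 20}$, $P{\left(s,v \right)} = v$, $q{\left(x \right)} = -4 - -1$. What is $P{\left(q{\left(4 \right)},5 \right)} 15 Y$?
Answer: $150 \sqrt{13} \approx 540.83$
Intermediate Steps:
$q{\left(x \right)} = -3$ ($q{\left(x \right)} = -4 + 1 = -3$)
$Y = 2 \sqrt{13}$ ($Y = 2 \sqrt{-7 + 20} = 2 \sqrt{13} \approx 7.2111$)
$P{\left(q{\left(4 \right)},5 \right)} 15 Y = 5 \cdot 15 \cdot 2 \sqrt{13} = 75 \cdot 2 \sqrt{13} = 150 \sqrt{13}$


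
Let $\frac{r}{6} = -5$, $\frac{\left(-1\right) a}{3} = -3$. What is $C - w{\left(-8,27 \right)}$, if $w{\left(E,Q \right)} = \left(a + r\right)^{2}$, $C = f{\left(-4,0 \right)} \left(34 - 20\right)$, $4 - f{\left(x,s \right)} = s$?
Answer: $-385$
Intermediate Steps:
$a = 9$ ($a = \left(-3\right) \left(-3\right) = 9$)
$f{\left(x,s \right)} = 4 - s$
$C = 56$ ($C = \left(4 - 0\right) \left(34 - 20\right) = \left(4 + 0\right) 14 = 4 \cdot 14 = 56$)
$r = -30$ ($r = 6 \left(-5\right) = -30$)
$w{\left(E,Q \right)} = 441$ ($w{\left(E,Q \right)} = \left(9 - 30\right)^{2} = \left(-21\right)^{2} = 441$)
$C - w{\left(-8,27 \right)} = 56 - 441 = -385$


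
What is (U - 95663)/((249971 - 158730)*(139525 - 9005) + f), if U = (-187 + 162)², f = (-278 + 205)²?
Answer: -95038/11908780649 ≈ -7.9805e-6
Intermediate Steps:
f = 5329 (f = (-73)² = 5329)
U = 625 (U = (-25)² = 625)
(U - 95663)/((249971 - 158730)*(139525 - 9005) + f) = (625 - 95663)/((249971 - 158730)*(139525 - 9005) + 5329) = -95038/(91241*130520 + 5329) = -95038/(11908775320 + 5329) = -95038/11908780649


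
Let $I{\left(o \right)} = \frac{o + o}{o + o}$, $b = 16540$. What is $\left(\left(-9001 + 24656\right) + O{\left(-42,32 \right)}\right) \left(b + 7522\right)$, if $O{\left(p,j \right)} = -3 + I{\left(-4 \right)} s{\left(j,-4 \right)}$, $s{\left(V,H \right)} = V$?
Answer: $377388408$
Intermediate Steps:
$I{\left(o \right)} = 1$ ($I{\left(o \right)} = \frac{2 o}{2 o} = 2 o \frac{1}{2 o} = 1$)
$O{\left(p,j \right)} = -3 + j$ ($O{\left(p,j \right)} = -3 + 1 j = -3 + j$)
$\left(\left(-9001 + 24656\right) + O{\left(-42,32 \right)}\right) \left(b + 7522\right) = \left(\left(-9001 + 24656\right) + \left(-3 + 32\right)\right) \left(16540 + 7522\right) = \left(15655 + 29\right) 24062 = 15684 \cdot 24062 = 377388408$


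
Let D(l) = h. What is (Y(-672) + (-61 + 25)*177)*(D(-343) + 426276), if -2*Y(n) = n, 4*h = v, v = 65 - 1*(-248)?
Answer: -2573474253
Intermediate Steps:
v = 313 (v = 65 + 248 = 313)
h = 313/4 (h = (1/4)*313 = 313/4 ≈ 78.250)
D(l) = 313/4
Y(n) = -n/2
(Y(-672) + (-61 + 25)*177)*(D(-343) + 426276) = (-1/2*(-672) + (-61 + 25)*177)*(313/4 + 426276) = (336 - 36*177)*(1705417/4) = (336 - 6372)*(1705417/4) = -6036*1705417/4 = -2573474253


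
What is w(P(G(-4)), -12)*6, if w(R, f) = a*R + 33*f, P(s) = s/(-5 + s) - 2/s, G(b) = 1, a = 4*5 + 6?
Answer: -2727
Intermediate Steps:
a = 26 (a = 20 + 6 = 26)
P(s) = -2/s + s/(-5 + s)
w(R, f) = 26*R + 33*f
w(P(G(-4)), -12)*6 = (26*((10 + 1**2 - 2*1)/(1*(-5 + 1))) + 33*(-12))*6 = (26*(1*(10 + 1 - 2)/(-4)) - 396)*6 = (26*(1*(-1/4)*9) - 396)*6 = (26*(-9/4) - 396)*6 = (-117/2 - 396)*6 = -909/2*6 = -2727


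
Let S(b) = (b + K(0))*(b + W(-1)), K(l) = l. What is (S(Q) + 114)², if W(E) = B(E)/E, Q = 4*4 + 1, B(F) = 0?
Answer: 162409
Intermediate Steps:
Q = 17 (Q = 16 + 1 = 17)
W(E) = 0 (W(E) = 0/E = 0)
S(b) = b² (S(b) = (b + 0)*(b + 0) = b*b = b²)
(S(Q) + 114)² = (17² + 114)² = (289 + 114)² = 403² = 162409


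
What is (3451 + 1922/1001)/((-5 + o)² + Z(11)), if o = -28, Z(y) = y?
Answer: 3456373/1101100 ≈ 3.1390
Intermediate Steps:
(3451 + 1922/1001)/((-5 + o)² + Z(11)) = (3451 + 1922/1001)/((-5 - 28)² + 11) = (3451 + 1922*(1/1001))/((-33)² + 11) = (3451 + 1922/1001)/(1089 + 11) = (3456373/1001)/1100 = (3456373/1001)*(1/1100) = 3456373/1101100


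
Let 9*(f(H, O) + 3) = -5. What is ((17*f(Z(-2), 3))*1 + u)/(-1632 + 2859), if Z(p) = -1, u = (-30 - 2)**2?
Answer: 8672/11043 ≈ 0.78529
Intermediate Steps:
u = 1024 (u = (-32)**2 = 1024)
f(H, O) = -32/9 (f(H, O) = -3 + (1/9)*(-5) = -3 - 5/9 = -32/9)
((17*f(Z(-2), 3))*1 + u)/(-1632 + 2859) = ((17*(-32/9))*1 + 1024)/(-1632 + 2859) = (-544/9*1 + 1024)/1227 = (-544/9 + 1024)*(1/1227) = (8672/9)*(1/1227) = 8672/11043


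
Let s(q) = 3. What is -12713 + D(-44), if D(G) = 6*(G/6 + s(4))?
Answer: -12739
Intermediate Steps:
D(G) = 18 + G (D(G) = 6*(G/6 + 3) = 6*(3 + G/6) = 18 + G)
-12713 + D(-44) = -12713 + (18 - 44) = -12713 - 26 = -12739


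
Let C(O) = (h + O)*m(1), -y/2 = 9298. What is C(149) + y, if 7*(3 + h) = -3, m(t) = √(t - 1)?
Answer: -18596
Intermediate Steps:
y = -18596 (y = -2*9298 = -18596)
m(t) = √(-1 + t)
h = -24/7 (h = -3 + (⅐)*(-3) = -3 - 3/7 = -24/7 ≈ -3.4286)
C(O) = 0 (C(O) = (-24/7 + O)*√(-1 + 1) = (-24/7 + O)*√0 = (-24/7 + O)*0 = 0)
C(149) + y = 0 - 18596 = -18596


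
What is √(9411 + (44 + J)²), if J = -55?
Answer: 2*√2383 ≈ 97.632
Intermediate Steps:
√(9411 + (44 + J)²) = √(9411 + (44 - 55)²) = √(9411 + (-11)²) = √(9411 + 121) = √9532 = 2*√2383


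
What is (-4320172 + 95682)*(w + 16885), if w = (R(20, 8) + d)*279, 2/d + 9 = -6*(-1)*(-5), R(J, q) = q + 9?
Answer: -1186988751220/13 ≈ -9.1307e+10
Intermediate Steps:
R(J, q) = 9 + q
d = -2/39 (d = 2/(-9 - 6*(-1)*(-5)) = 2/(-9 + 6*(-5)) = 2/(-9 - 30) = 2/(-39) = 2*(-1/39) = -2/39 ≈ -0.051282)
w = 61473/13 (w = ((9 + 8) - 2/39)*279 = (17 - 2/39)*279 = (661/39)*279 = 61473/13 ≈ 4728.7)
(-4320172 + 95682)*(w + 16885) = (-4320172 + 95682)*(61473/13 + 16885) = -4224490*280978/13 = -1186988751220/13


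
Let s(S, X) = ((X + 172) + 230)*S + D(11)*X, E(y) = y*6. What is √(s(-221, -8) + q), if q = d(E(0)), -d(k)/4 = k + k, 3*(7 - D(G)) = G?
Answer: I*√783906/3 ≈ 295.13*I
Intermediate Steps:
D(G) = 7 - G/3
E(y) = 6*y
s(S, X) = 10*X/3 + S*(402 + X) (s(S, X) = ((X + 172) + 230)*S + (7 - ⅓*11)*X = ((172 + X) + 230)*S + (7 - 11/3)*X = (402 + X)*S + 10*X/3 = S*(402 + X) + 10*X/3 = 10*X/3 + S*(402 + X))
d(k) = -8*k (d(k) = -4*(k + k) = -8*k)
q = 0 (q = -48*0 = -8*0 = 0)
√(s(-221, -8) + q) = √((402*(-221) + (10/3)*(-8) - 221*(-8)) + 0) = √((-88842 - 80/3 + 1768) + 0) = √(-261302/3 + 0) = √(-261302/3) = I*√783906/3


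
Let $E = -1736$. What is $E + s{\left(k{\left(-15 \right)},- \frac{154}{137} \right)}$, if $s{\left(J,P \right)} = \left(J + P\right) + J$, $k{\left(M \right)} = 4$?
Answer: $- \frac{236890}{137} \approx -1729.1$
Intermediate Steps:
$s{\left(J,P \right)} = P + 2 J$
$E + s{\left(k{\left(-15 \right)},- \frac{154}{137} \right)} = -1736 + \left(- \frac{154}{137} + 2 \cdot 4\right) = -1736 + \left(\left(-154\right) \frac{1}{137} + 8\right) = -1736 + \left(- \frac{154}{137} + 8\right) = -1736 + \frac{942}{137} = - \frac{236890}{137}$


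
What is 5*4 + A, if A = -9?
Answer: 11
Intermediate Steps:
5*4 + A = 5*4 - 9 = 20 - 9 = 11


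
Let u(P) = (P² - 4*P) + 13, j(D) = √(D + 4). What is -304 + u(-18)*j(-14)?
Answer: -304 + 409*I*√10 ≈ -304.0 + 1293.4*I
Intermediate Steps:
j(D) = √(4 + D)
u(P) = 13 + P² - 4*P
-304 + u(-18)*j(-14) = -304 + (13 + (-18)² - 4*(-18))*√(4 - 14) = -304 + (13 + 324 + 72)*√(-10) = -304 + 409*(I*√10) = -304 + 409*I*√10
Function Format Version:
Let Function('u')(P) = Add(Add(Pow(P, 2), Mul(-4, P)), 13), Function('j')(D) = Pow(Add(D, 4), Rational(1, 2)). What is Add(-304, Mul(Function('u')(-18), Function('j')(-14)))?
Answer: Add(-304, Mul(409, I, Pow(10, Rational(1, 2)))) ≈ Add(-304.00, Mul(1293.4, I))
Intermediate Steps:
Function('j')(D) = Pow(Add(4, D), Rational(1, 2))
Function('u')(P) = Add(13, Pow(P, 2), Mul(-4, P))
Add(-304, Mul(Function('u')(-18), Function('j')(-14))) = Add(-304, Mul(Add(13, Pow(-18, 2), Mul(-4, -18)), Pow(Add(4, -14), Rational(1, 2)))) = Add(-304, Mul(Add(13, 324, 72), Pow(-10, Rational(1, 2)))) = Add(-304, Mul(409, Mul(I, Pow(10, Rational(1, 2))))) = Add(-304, Mul(409, I, Pow(10, Rational(1, 2))))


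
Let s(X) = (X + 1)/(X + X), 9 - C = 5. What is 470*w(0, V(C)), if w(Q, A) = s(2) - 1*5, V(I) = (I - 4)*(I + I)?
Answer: -3995/2 ≈ -1997.5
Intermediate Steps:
C = 4 (C = 9 - 1*5 = 9 - 5 = 4)
V(I) = 2*I*(-4 + I) (V(I) = (-4 + I)*(2*I) = 2*I*(-4 + I))
s(X) = (1 + X)/(2*X) (s(X) = (1 + X)/((2*X)) = (1 + X)*(1/(2*X)) = (1 + X)/(2*X))
w(Q, A) = -17/4 (w(Q, A) = (½)*(1 + 2)/2 - 1*5 = (½)*(½)*3 - 5 = ¾ - 5 = -17/4)
470*w(0, V(C)) = 470*(-17/4) = -3995/2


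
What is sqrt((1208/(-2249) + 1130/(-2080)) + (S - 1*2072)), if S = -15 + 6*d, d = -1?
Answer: I*sqrt(169469771861)/8996 ≈ 45.761*I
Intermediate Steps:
S = -21 (S = -15 + 6*(-1) = -15 - 6 = -21)
sqrt((1208/(-2249) + 1130/(-2080)) + (S - 1*2072)) = sqrt((1208/(-2249) + 1130/(-2080)) + (-21 - 1*2072)) = sqrt((1208*(-1/2249) + 1130*(-1/2080)) + (-21 - 2072)) = sqrt((-1208/2249 - 113/208) - 2093) = sqrt(-38877/35984 - 2093) = sqrt(-75353389/35984) = I*sqrt(169469771861)/8996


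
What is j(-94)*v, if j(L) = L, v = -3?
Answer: 282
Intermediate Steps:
j(-94)*v = -94*(-3) = 282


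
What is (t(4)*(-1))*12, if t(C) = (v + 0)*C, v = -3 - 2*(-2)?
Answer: -48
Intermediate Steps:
v = 1 (v = -3 + 4 = 1)
t(C) = C (t(C) = (1 + 0)*C = 1*C = C)
(t(4)*(-1))*12 = (4*(-1))*12 = -4*12 = -48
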